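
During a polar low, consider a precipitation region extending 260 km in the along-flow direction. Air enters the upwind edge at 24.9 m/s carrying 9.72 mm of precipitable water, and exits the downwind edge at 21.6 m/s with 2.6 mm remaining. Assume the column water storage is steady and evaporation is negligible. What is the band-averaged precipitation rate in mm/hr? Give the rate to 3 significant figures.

R ≈ 2.57 mm/hr

Column moisture flux per unit crosswind length is F = V × PW.
Inflow: F_in = 24.9 × 9.72 = 242.028 mm·m/s
Outflow: F_out = 21.6 × 2.6 = 56.16 mm·m/s
Steady-state rate R = (F_in − F_out)/L = (242.028 − 56.16) / 260000 m = 7.149e-04 mm/s.
R = 7.149e-04 × 3600 = 2.57 mm/hr.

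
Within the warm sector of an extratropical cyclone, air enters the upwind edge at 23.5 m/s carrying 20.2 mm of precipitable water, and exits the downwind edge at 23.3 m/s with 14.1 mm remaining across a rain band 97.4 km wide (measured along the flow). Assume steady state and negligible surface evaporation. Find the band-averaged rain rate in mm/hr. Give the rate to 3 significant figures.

Column moisture flux per unit crosswind length is F = V × PW.
Inflow: F_in = 23.5 × 20.2 = 474.7 mm·m/s
Outflow: F_out = 23.3 × 14.1 = 328.53 mm·m/s
Steady-state rate R = (F_in − F_out)/L = (474.7 − 328.53) / 97400 m = 1.501e-03 mm/s.
R = 1.501e-03 × 3600 = 5.40 mm/hr.

R ≈ 5.40 mm/hr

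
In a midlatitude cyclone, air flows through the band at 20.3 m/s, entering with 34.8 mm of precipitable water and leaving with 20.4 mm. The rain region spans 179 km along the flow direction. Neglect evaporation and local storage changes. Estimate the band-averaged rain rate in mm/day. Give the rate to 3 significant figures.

Column moisture flux per unit crosswind length is F = V × PW.
Inflow: F_in = 20.3 × 34.8 = 706.44 mm·m/s
Outflow: F_out = 20.3 × 20.4 = 414.12 mm·m/s
Steady-state rate R = (F_in − F_out)/L = (706.44 − 414.12) / 179000 m = 1.633e-03 mm/s.
R = 1.633e-03 × 3600 × 24 = 141 mm/day.

R ≈ 141 mm/day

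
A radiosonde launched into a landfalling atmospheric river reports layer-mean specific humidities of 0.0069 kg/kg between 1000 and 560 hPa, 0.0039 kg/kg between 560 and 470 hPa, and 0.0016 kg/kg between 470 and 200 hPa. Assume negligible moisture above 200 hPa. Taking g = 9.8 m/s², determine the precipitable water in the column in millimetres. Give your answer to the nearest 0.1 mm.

PW ≈ 39.0 mm

Precipitable water is the column-integrated vapour mass per unit area: PW = (1/g) Σ q̄ Δp, with q in kg/kg and Δp in Pa (1 kg/m² of water = 1 mm).
Layer 1000–560 hPa: Δp = 440 hPa = 44000 Pa, q̄ = 0.0069 kg/kg → 0.0069 × 44000 / 9.8 = 30.98 mm
Layer 560–470 hPa: Δp = 90 hPa = 9000 Pa, q̄ = 0.0039 kg/kg → 0.0039 × 9000 / 9.8 = 3.58 mm
Layer 470–200 hPa: Δp = 270 hPa = 27000 Pa, q̄ = 0.0016 kg/kg → 0.0016 × 27000 / 9.8 = 4.41 mm
PW = 30.98 + 3.58 + 4.41 = 38.97 ≈ 39.0 mm.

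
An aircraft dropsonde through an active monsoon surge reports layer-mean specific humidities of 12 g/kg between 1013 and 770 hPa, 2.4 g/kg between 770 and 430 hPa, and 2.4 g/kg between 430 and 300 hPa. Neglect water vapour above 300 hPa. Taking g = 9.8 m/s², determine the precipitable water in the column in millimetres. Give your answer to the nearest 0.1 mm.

PW ≈ 41.3 mm

Precipitable water is the column-integrated vapour mass per unit area: PW = (1/g) Σ q̄ Δp, with q in kg/kg and Δp in Pa (1 kg/m² of water = 1 mm).
Layer 1013–770 hPa: Δp = 243 hPa = 24300 Pa, q̄ = 0.012 kg/kg → 0.012 × 24300 / 9.8 = 29.76 mm
Layer 770–430 hPa: Δp = 340 hPa = 34000 Pa, q̄ = 0.0024 kg/kg → 0.0024 × 34000 / 9.8 = 8.33 mm
Layer 430–300 hPa: Δp = 130 hPa = 13000 Pa, q̄ = 0.0024 kg/kg → 0.0024 × 13000 / 9.8 = 3.18 mm
PW = 29.76 + 8.33 + 3.18 = 41.27 ≈ 41.3 mm.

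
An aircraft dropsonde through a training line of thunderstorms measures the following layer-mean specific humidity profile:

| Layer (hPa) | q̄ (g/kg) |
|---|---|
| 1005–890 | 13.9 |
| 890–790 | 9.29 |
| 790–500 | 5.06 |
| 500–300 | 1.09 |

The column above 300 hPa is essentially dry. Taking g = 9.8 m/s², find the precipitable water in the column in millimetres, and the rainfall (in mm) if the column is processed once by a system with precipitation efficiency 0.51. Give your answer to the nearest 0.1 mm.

Precipitable water is the column-integrated vapour mass per unit area: PW = (1/g) Σ q̄ Δp, with q in kg/kg and Δp in Pa (1 kg/m² of water = 1 mm).
Layer 1005–890 hPa: Δp = 115 hPa = 11500 Pa, q̄ = 0.0139 kg/kg → 0.0139 × 11500 / 9.8 = 16.31 mm
Layer 890–790 hPa: Δp = 100 hPa = 10000 Pa, q̄ = 0.00929 kg/kg → 0.00929 × 10000 / 9.8 = 9.48 mm
Layer 790–500 hPa: Δp = 290 hPa = 29000 Pa, q̄ = 0.00506 kg/kg → 0.00506 × 29000 / 9.8 = 14.97 mm
Layer 500–300 hPa: Δp = 200 hPa = 20000 Pa, q̄ = 0.00109 kg/kg → 0.00109 × 20000 / 9.8 = 2.22 mm
PW = 16.31 + 9.48 + 14.97 + 2.22 = 42.98 ≈ 43.0 mm.
Rainfall = ε × PW = 0.51 × 43.0 = 21.9 mm.

PW ≈ 43.0 mm; rainfall ≈ 21.9 mm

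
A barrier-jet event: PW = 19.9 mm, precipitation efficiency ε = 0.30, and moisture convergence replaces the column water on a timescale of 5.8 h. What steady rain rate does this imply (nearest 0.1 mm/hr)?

R ≈ 1.0 mm/hr

Each overturning extracts ε × PW = 0.30 × 19.9 = 5.97 mm.
Rate = ε·PW / τ = 5.97 / 5.8 h = 1.0 mm/hr.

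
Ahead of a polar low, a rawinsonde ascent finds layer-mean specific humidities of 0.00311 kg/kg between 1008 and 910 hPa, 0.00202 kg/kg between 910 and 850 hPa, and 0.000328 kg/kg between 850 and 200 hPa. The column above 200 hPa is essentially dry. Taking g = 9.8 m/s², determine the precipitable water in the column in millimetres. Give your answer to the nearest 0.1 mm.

Precipitable water is the column-integrated vapour mass per unit area: PW = (1/g) Σ q̄ Δp, with q in kg/kg and Δp in Pa (1 kg/m² of water = 1 mm).
Layer 1008–910 hPa: Δp = 98 hPa = 9800 Pa, q̄ = 0.00311 kg/kg → 0.00311 × 9800 / 9.8 = 3.11 mm
Layer 910–850 hPa: Δp = 60 hPa = 6000 Pa, q̄ = 0.00202 kg/kg → 0.00202 × 6000 / 9.8 = 1.24 mm
Layer 850–200 hPa: Δp = 650 hPa = 65000 Pa, q̄ = 0.000328 kg/kg → 0.000328 × 65000 / 9.8 = 2.18 mm
PW = 3.11 + 1.24 + 2.18 = 6.53 ≈ 6.5 mm.

PW ≈ 6.5 mm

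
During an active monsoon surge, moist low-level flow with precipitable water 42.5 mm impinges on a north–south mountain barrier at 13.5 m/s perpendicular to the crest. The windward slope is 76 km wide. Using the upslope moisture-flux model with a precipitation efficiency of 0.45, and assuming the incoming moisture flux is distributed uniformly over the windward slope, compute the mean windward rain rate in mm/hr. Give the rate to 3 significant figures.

Incoming column moisture flux per unit ridge length: F = V × PW = 13.5 × 42.5 = 573.75 mm·m/s.
Spread over the 76 km slope with efficiency ε = 0.45: R = ε·F/W = 0.45 × 573.75 / 76000 m = 3.397e-03 mm/s.
R = 3.397e-03 × 3600 = 12.2 mm/hr.

R ≈ 12.2 mm/hr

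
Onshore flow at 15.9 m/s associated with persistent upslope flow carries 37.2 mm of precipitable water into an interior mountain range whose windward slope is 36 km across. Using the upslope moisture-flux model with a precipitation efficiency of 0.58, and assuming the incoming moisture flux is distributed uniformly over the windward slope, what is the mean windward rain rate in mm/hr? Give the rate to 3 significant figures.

Incoming column moisture flux per unit ridge length: F = V × PW = 15.9 × 37.2 = 591.48 mm·m/s.
Spread over the 36 km slope with efficiency ε = 0.58: R = ε·F/W = 0.58 × 591.48 / 36000 m = 9.529e-03 mm/s.
R = 9.529e-03 × 3600 = 34.3 mm/hr.

R ≈ 34.3 mm/hr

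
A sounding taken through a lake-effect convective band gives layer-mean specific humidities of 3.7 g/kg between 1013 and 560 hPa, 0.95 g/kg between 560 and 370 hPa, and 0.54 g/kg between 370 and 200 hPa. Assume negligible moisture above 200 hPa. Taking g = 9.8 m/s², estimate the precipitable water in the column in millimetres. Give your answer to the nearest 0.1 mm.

PW ≈ 19.9 mm

Precipitable water is the column-integrated vapour mass per unit area: PW = (1/g) Σ q̄ Δp, with q in kg/kg and Δp in Pa (1 kg/m² of water = 1 mm).
Layer 1013–560 hPa: Δp = 453 hPa = 45300 Pa, q̄ = 0.0037 kg/kg → 0.0037 × 45300 / 9.8 = 17.10 mm
Layer 560–370 hPa: Δp = 190 hPa = 19000 Pa, q̄ = 0.00095 kg/kg → 0.00095 × 19000 / 9.8 = 1.84 mm
Layer 370–200 hPa: Δp = 170 hPa = 17000 Pa, q̄ = 0.00054 kg/kg → 0.00054 × 17000 / 9.8 = 0.94 mm
PW = 17.10 + 1.84 + 0.94 = 19.88 ≈ 19.9 mm.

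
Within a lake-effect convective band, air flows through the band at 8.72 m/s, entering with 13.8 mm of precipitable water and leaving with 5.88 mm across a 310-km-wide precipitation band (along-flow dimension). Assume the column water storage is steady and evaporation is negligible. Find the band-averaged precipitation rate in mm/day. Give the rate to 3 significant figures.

R ≈ 19.2 mm/day

Column moisture flux per unit crosswind length is F = V × PW.
Inflow: F_in = 8.72 × 13.8 = 120.336 mm·m/s
Outflow: F_out = 8.72 × 5.88 = 51.2736 mm·m/s
Steady-state rate R = (F_in − F_out)/L = (120.336 − 51.2736) / 310000 m = 2.228e-04 mm/s.
R = 2.228e-04 × 3600 × 24 = 19.2 mm/day.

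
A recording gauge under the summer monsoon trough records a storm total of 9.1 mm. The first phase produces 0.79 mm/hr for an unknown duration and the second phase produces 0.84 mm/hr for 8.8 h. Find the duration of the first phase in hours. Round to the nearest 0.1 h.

Known phases: 0.84 × 8.8 = 7.392 mm.
Remaining depth = 9.1 − 7.392 = 1.708 mm.
Duration = 1.708 / 0.79 = 2.2 h.

duration ≈ 2.2 h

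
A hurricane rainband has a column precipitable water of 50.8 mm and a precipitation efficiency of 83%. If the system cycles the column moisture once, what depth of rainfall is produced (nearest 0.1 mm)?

Rainfall = ε × PW = 0.83 × 50.8 = 42.2 mm.

rainfall ≈ 42.2 mm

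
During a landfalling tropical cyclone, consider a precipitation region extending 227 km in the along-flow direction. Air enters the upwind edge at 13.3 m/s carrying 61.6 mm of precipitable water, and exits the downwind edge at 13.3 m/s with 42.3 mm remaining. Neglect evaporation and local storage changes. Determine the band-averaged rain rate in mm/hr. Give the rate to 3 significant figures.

Column moisture flux per unit crosswind length is F = V × PW.
Inflow: F_in = 13.3 × 61.6 = 819.28 mm·m/s
Outflow: F_out = 13.3 × 42.3 = 562.59 mm·m/s
Steady-state rate R = (F_in − F_out)/L = (819.28 − 562.59) / 227000 m = 1.131e-03 mm/s.
R = 1.131e-03 × 3600 = 4.07 mm/hr.

R ≈ 4.07 mm/hr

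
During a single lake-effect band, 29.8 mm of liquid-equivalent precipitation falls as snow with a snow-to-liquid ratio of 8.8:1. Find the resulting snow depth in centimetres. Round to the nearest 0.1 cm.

Snow depth = liquid × ratio = 29.8 mm × 8.8 = 262.24 mm = 26.2 cm.

snow depth ≈ 26.2 cm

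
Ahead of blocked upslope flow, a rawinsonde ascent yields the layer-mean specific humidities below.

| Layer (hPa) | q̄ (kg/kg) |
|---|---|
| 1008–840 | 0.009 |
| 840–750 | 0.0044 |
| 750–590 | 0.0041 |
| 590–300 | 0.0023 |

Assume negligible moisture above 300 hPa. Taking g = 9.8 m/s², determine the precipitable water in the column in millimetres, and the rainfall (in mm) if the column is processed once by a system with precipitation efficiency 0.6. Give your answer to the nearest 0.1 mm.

Precipitable water is the column-integrated vapour mass per unit area: PW = (1/g) Σ q̄ Δp, with q in kg/kg and Δp in Pa (1 kg/m² of water = 1 mm).
Layer 1008–840 hPa: Δp = 168 hPa = 16800 Pa, q̄ = 0.009 kg/kg → 0.009 × 16800 / 9.8 = 15.43 mm
Layer 840–750 hPa: Δp = 90 hPa = 9000 Pa, q̄ = 0.0044 kg/kg → 0.0044 × 9000 / 9.8 = 4.04 mm
Layer 750–590 hPa: Δp = 160 hPa = 16000 Pa, q̄ = 0.0041 kg/kg → 0.0041 × 16000 / 9.8 = 6.69 mm
Layer 590–300 hPa: Δp = 290 hPa = 29000 Pa, q̄ = 0.0023 kg/kg → 0.0023 × 29000 / 9.8 = 6.81 mm
PW = 15.43 + 4.04 + 6.69 + 6.81 = 32.97 ≈ 33.0 mm.
Rainfall = ε × PW = 0.6 × 33.0 = 19.8 mm.

PW ≈ 33.0 mm; rainfall ≈ 19.8 mm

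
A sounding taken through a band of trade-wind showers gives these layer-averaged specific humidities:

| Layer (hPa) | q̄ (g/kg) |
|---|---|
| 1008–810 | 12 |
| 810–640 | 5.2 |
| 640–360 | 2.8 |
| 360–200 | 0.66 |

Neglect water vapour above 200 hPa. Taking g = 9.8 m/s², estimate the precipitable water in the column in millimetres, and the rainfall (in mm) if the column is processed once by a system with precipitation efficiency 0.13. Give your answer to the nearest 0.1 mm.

PW ≈ 42.3 mm; rainfall ≈ 5.5 mm

Precipitable water is the column-integrated vapour mass per unit area: PW = (1/g) Σ q̄ Δp, with q in kg/kg and Δp in Pa (1 kg/m² of water = 1 mm).
Layer 1008–810 hPa: Δp = 198 hPa = 19800 Pa, q̄ = 0.012 kg/kg → 0.012 × 19800 / 9.8 = 24.24 mm
Layer 810–640 hPa: Δp = 170 hPa = 17000 Pa, q̄ = 0.0052 kg/kg → 0.0052 × 17000 / 9.8 = 9.02 mm
Layer 640–360 hPa: Δp = 280 hPa = 28000 Pa, q̄ = 0.0028 kg/kg → 0.0028 × 28000 / 9.8 = 8.00 mm
Layer 360–200 hPa: Δp = 160 hPa = 16000 Pa, q̄ = 0.00066 kg/kg → 0.00066 × 16000 / 9.8 = 1.08 mm
PW = 24.24 + 9.02 + 8.00 + 1.08 = 42.34 ≈ 42.3 mm.
Rainfall = ε × PW = 0.13 × 42.3 = 5.5 mm.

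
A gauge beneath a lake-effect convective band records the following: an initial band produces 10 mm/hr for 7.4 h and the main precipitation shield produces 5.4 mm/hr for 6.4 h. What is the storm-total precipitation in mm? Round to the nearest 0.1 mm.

Total = Σ Rᵢ Δtᵢ = 10 × 7.4 + 5.4 × 6.4
      = 74 + 34.56 = 108.6 mm.

total ≈ 108.6 mm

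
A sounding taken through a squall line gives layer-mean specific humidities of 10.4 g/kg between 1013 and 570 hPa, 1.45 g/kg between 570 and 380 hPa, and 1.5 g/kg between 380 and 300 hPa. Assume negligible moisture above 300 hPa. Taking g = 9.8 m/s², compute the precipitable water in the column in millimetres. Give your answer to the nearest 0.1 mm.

PW ≈ 51.0 mm

Precipitable water is the column-integrated vapour mass per unit area: PW = (1/g) Σ q̄ Δp, with q in kg/kg and Δp in Pa (1 kg/m² of water = 1 mm).
Layer 1013–570 hPa: Δp = 443 hPa = 44300 Pa, q̄ = 0.0104 kg/kg → 0.0104 × 44300 / 9.8 = 47.01 mm
Layer 570–380 hPa: Δp = 190 hPa = 19000 Pa, q̄ = 0.00145 kg/kg → 0.00145 × 19000 / 9.8 = 2.81 mm
Layer 380–300 hPa: Δp = 80 hPa = 8000 Pa, q̄ = 0.0015 kg/kg → 0.0015 × 8000 / 9.8 = 1.22 mm
PW = 47.01 + 2.81 + 1.22 = 51.04 ≈ 51.0 mm.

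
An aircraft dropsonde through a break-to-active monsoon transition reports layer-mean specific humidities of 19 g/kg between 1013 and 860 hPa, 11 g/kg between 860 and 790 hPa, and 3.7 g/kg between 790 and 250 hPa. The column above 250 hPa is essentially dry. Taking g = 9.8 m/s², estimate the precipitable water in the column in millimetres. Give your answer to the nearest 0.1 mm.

PW ≈ 57.9 mm

Precipitable water is the column-integrated vapour mass per unit area: PW = (1/g) Σ q̄ Δp, with q in kg/kg and Δp in Pa (1 kg/m² of water = 1 mm).
Layer 1013–860 hPa: Δp = 153 hPa = 15300 Pa, q̄ = 0.019 kg/kg → 0.019 × 15300 / 9.8 = 29.66 mm
Layer 860–790 hPa: Δp = 70 hPa = 7000 Pa, q̄ = 0.011 kg/kg → 0.011 × 7000 / 9.8 = 7.86 mm
Layer 790–250 hPa: Δp = 540 hPa = 54000 Pa, q̄ = 0.0037 kg/kg → 0.0037 × 54000 / 9.8 = 20.39 mm
PW = 29.66 + 7.86 + 20.39 = 57.91 ≈ 57.9 mm.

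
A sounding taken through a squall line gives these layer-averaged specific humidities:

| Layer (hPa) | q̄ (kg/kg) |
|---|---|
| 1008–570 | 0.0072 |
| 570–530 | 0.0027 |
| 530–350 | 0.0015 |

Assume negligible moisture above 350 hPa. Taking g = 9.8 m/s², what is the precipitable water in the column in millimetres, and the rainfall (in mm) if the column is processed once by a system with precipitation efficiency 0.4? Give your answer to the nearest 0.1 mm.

PW ≈ 36.0 mm; rainfall ≈ 14.4 mm

Precipitable water is the column-integrated vapour mass per unit area: PW = (1/g) Σ q̄ Δp, with q in kg/kg and Δp in Pa (1 kg/m² of water = 1 mm).
Layer 1008–570 hPa: Δp = 438 hPa = 43800 Pa, q̄ = 0.0072 kg/kg → 0.0072 × 43800 / 9.8 = 32.18 mm
Layer 570–530 hPa: Δp = 40 hPa = 4000 Pa, q̄ = 0.0027 kg/kg → 0.0027 × 4000 / 9.8 = 1.10 mm
Layer 530–350 hPa: Δp = 180 hPa = 18000 Pa, q̄ = 0.0015 kg/kg → 0.0015 × 18000 / 9.8 = 2.76 mm
PW = 32.18 + 1.10 + 2.76 = 36.04 ≈ 36.0 mm.
Rainfall = ε × PW = 0.4 × 36.0 = 14.4 mm.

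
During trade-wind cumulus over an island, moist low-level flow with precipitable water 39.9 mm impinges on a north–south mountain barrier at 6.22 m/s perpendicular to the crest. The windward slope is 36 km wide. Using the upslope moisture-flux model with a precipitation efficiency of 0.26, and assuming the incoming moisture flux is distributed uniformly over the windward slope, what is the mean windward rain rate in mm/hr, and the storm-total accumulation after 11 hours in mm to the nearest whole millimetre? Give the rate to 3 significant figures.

Incoming column moisture flux per unit ridge length: F = V × PW = 6.22 × 39.9 = 248.178 mm·m/s.
Spread over the 36 km slope with efficiency ε = 0.26: R = ε·F/W = 0.26 × 248.178 / 36000 m = 1.792e-03 mm/s.
R = 1.792e-03 × 3600 = 6.45 mm/hr.
Over 11 h: total = 6.45 × 11 = 70.95 ≈ 71 mm.

R ≈ 6.45 mm/hr; total ≈ 71 mm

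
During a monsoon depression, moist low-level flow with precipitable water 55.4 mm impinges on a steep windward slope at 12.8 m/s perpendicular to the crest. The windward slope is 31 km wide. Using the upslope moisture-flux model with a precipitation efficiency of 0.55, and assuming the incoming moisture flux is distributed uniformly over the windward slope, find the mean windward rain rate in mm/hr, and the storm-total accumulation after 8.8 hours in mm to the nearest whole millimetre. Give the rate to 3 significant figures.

R ≈ 45.3 mm/hr; total ≈ 399 mm

Incoming column moisture flux per unit ridge length: F = V × PW = 12.8 × 55.4 = 709.12 mm·m/s.
Spread over the 31 km slope with efficiency ε = 0.55: R = ε·F/W = 0.55 × 709.12 / 31000 m = 1.258e-02 mm/s.
R = 1.258e-02 × 3600 = 45.3 mm/hr.
Over 8.8 h: total = 45.3 × 8.8 = 398.64 ≈ 399 mm.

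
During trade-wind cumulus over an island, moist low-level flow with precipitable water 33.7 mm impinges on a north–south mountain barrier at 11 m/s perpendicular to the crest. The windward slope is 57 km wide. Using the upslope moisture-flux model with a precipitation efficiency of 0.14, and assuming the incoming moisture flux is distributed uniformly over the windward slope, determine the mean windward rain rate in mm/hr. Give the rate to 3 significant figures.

Incoming column moisture flux per unit ridge length: F = V × PW = 11 × 33.7 = 370.7 mm·m/s.
Spread over the 57 km slope with efficiency ε = 0.14: R = ε·F/W = 0.14 × 370.7 / 57000 m = 9.105e-04 mm/s.
R = 9.105e-04 × 3600 = 3.28 mm/hr.

R ≈ 3.28 mm/hr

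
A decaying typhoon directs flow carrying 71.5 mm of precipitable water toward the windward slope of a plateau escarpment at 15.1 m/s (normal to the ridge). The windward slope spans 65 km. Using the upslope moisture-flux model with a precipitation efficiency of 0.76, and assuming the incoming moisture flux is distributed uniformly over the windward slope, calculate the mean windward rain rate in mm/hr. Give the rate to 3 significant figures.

Incoming column moisture flux per unit ridge length: F = V × PW = 15.1 × 71.5 = 1079.65 mm·m/s.
Spread over the 65 km slope with efficiency ε = 0.76: R = ε·F/W = 0.76 × 1079.65 / 65000 m = 1.262e-02 mm/s.
R = 1.262e-02 × 3600 = 45.4 mm/hr.

R ≈ 45.4 mm/hr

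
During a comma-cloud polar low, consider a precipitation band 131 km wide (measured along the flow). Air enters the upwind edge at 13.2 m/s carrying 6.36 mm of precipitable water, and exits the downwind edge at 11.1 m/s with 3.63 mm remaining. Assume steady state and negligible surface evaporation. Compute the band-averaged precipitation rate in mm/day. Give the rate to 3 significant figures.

Column moisture flux per unit crosswind length is F = V × PW.
Inflow: F_in = 13.2 × 6.36 = 83.952 mm·m/s
Outflow: F_out = 11.1 × 3.63 = 40.293 mm·m/s
Steady-state rate R = (F_in − F_out)/L = (83.952 − 40.293) / 131000 m = 3.333e-04 mm/s.
R = 3.333e-04 × 3600 × 24 = 28.8 mm/day.

R ≈ 28.8 mm/day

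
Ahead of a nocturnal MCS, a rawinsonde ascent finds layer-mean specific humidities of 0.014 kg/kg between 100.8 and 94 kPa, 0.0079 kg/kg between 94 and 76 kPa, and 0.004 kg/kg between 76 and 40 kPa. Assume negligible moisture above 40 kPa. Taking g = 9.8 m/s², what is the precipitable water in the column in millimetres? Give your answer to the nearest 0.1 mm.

PW ≈ 38.9 mm

Precipitable water is the column-integrated vapour mass per unit area: PW = (1/g) Σ q̄ Δp, with q in kg/kg and Δp in Pa (1 kg/m² of water = 1 mm).
Layer 100.8–94 kPa: Δp = 68 hPa = 6800 Pa, q̄ = 0.014 kg/kg → 0.014 × 6800 / 9.8 = 9.71 mm
Layer 94–76 kPa: Δp = 180 hPa = 18000 Pa, q̄ = 0.0079 kg/kg → 0.0079 × 18000 / 9.8 = 14.51 mm
Layer 76–40 kPa: Δp = 360 hPa = 36000 Pa, q̄ = 0.004 kg/kg → 0.004 × 36000 / 9.8 = 14.69 mm
PW = 9.71 + 14.51 + 14.69 = 38.91 ≈ 38.9 mm.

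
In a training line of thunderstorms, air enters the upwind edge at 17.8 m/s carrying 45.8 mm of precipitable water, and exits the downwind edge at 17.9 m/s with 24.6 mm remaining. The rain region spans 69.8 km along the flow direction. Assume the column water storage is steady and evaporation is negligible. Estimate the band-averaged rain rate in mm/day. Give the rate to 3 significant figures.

R ≈ 464 mm/day

Column moisture flux per unit crosswind length is F = V × PW.
Inflow: F_in = 17.8 × 45.8 = 815.24 mm·m/s
Outflow: F_out = 17.9 × 24.6 = 440.34 mm·m/s
Steady-state rate R = (F_in − F_out)/L = (815.24 − 440.34) / 69800 m = 5.371e-03 mm/s.
R = 5.371e-03 × 3600 × 24 = 464 mm/day.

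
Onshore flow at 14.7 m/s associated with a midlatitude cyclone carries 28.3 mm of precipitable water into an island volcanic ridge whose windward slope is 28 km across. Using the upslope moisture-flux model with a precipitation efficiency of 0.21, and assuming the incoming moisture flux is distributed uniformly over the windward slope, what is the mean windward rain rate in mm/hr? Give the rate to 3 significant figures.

R ≈ 11.2 mm/hr

Incoming column moisture flux per unit ridge length: F = V × PW = 14.7 × 28.3 = 416.01 mm·m/s.
Spread over the 28 km slope with efficiency ε = 0.21: R = ε·F/W = 0.21 × 416.01 / 28000 m = 3.120e-03 mm/s.
R = 3.120e-03 × 3600 = 11.2 mm/hr.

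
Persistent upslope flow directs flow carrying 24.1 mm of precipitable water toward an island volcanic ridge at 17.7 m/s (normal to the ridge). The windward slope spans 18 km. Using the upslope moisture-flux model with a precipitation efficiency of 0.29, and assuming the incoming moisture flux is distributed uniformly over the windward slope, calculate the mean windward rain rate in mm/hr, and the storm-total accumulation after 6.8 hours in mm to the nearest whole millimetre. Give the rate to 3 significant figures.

Incoming column moisture flux per unit ridge length: F = V × PW = 17.7 × 24.1 = 426.57 mm·m/s.
Spread over the 18 km slope with efficiency ε = 0.29: R = ε·F/W = 0.29 × 426.57 / 18000 m = 6.873e-03 mm/s.
R = 6.873e-03 × 3600 = 24.7 mm/hr.
Over 6.8 h: total = 24.7 × 6.8 = 167.96 ≈ 168 mm.

R ≈ 24.7 mm/hr; total ≈ 168 mm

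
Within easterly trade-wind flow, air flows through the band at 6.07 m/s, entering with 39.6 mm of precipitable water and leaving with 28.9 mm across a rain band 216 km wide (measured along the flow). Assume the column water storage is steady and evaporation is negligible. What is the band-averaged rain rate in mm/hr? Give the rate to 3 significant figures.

R ≈ 1.08 mm/hr

Column moisture flux per unit crosswind length is F = V × PW.
Inflow: F_in = 6.07 × 39.6 = 240.372 mm·m/s
Outflow: F_out = 6.07 × 28.9 = 175.423 mm·m/s
Steady-state rate R = (F_in − F_out)/L = (240.372 − 175.423) / 216000 m = 3.007e-04 mm/s.
R = 3.007e-04 × 3600 = 1.08 mm/hr.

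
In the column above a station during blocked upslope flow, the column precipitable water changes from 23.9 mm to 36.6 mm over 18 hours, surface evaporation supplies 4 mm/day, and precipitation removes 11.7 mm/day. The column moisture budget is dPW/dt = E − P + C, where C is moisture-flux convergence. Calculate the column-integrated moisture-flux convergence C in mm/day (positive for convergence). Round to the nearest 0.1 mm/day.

C ≈ 24.6 mm/day

dPW/dt = (36.6 − 23.9) mm / (18/24 day) = +16.933 mm/day.
C = dPW/dt − E + P = (+16.933) − 4 + 11.7 = 24.6 mm/day.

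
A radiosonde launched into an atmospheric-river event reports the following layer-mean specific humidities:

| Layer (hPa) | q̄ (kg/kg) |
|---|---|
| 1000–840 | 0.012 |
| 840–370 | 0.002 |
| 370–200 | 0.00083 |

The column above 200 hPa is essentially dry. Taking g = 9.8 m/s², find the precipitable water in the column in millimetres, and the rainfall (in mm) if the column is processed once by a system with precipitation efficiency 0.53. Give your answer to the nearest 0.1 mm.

PW ≈ 30.6 mm; rainfall ≈ 16.2 mm

Precipitable water is the column-integrated vapour mass per unit area: PW = (1/g) Σ q̄ Δp, with q in kg/kg and Δp in Pa (1 kg/m² of water = 1 mm).
Layer 1000–840 hPa: Δp = 160 hPa = 16000 Pa, q̄ = 0.012 kg/kg → 0.012 × 16000 / 9.8 = 19.59 mm
Layer 840–370 hPa: Δp = 470 hPa = 47000 Pa, q̄ = 0.002 kg/kg → 0.002 × 47000 / 9.8 = 9.59 mm
Layer 370–200 hPa: Δp = 170 hPa = 17000 Pa, q̄ = 0.00083 kg/kg → 0.00083 × 17000 / 9.8 = 1.44 mm
PW = 19.59 + 9.59 + 1.44 = 30.62 ≈ 30.6 mm.
Rainfall = ε × PW = 0.53 × 30.6 = 16.2 mm.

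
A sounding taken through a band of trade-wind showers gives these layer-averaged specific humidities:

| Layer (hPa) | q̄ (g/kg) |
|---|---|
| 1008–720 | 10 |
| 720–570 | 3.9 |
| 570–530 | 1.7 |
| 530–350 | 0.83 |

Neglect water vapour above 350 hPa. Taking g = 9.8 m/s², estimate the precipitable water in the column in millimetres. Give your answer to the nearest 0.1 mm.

PW ≈ 37.6 mm

Precipitable water is the column-integrated vapour mass per unit area: PW = (1/g) Σ q̄ Δp, with q in kg/kg and Δp in Pa (1 kg/m² of water = 1 mm).
Layer 1008–720 hPa: Δp = 288 hPa = 28800 Pa, q̄ = 0.01 kg/kg → 0.01 × 28800 / 9.8 = 29.39 mm
Layer 720–570 hPa: Δp = 150 hPa = 15000 Pa, q̄ = 0.0039 kg/kg → 0.0039 × 15000 / 9.8 = 5.97 mm
Layer 570–530 hPa: Δp = 40 hPa = 4000 Pa, q̄ = 0.0017 kg/kg → 0.0017 × 4000 / 9.8 = 0.69 mm
Layer 530–350 hPa: Δp = 180 hPa = 18000 Pa, q̄ = 0.00083 kg/kg → 0.00083 × 18000 / 9.8 = 1.52 mm
PW = 29.39 + 5.97 + 0.69 + 1.52 = 37.57 ≈ 37.6 mm.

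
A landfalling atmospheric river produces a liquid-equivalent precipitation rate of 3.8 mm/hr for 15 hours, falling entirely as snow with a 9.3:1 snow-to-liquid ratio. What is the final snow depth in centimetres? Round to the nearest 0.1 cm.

snow depth ≈ 53.0 cm

Liquid-equivalent depth = 3.8 × 15 = 57 mm.
Snow depth = 57 mm × 9.3 = 530.1 mm = 53.0 cm.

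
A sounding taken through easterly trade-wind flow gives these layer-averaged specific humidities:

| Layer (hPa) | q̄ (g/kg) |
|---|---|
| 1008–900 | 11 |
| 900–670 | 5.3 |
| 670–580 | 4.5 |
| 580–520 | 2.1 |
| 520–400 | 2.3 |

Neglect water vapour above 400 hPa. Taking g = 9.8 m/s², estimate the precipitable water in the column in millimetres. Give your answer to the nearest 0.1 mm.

PW ≈ 32.8 mm

Precipitable water is the column-integrated vapour mass per unit area: PW = (1/g) Σ q̄ Δp, with q in kg/kg and Δp in Pa (1 kg/m² of water = 1 mm).
Layer 1008–900 hPa: Δp = 108 hPa = 10800 Pa, q̄ = 0.011 kg/kg → 0.011 × 10800 / 9.8 = 12.12 mm
Layer 900–670 hPa: Δp = 230 hPa = 23000 Pa, q̄ = 0.0053 kg/kg → 0.0053 × 23000 / 9.8 = 12.44 mm
Layer 670–580 hPa: Δp = 90 hPa = 9000 Pa, q̄ = 0.0045 kg/kg → 0.0045 × 9000 / 9.8 = 4.13 mm
Layer 580–520 hPa: Δp = 60 hPa = 6000 Pa, q̄ = 0.0021 kg/kg → 0.0021 × 6000 / 9.8 = 1.29 mm
Layer 520–400 hPa: Δp = 120 hPa = 12000 Pa, q̄ = 0.0023 kg/kg → 0.0023 × 12000 / 9.8 = 2.82 mm
PW = 12.12 + 12.44 + 4.13 + 1.29 + 2.82 = 32.80 ≈ 32.8 mm.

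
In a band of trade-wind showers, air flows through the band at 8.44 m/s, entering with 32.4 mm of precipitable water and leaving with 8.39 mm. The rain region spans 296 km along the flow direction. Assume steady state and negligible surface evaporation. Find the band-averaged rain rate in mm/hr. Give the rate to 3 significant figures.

R ≈ 2.46 mm/hr

Column moisture flux per unit crosswind length is F = V × PW.
Inflow: F_in = 8.44 × 32.4 = 273.456 mm·m/s
Outflow: F_out = 8.44 × 8.39 = 70.8116 mm·m/s
Steady-state rate R = (F_in − F_out)/L = (273.456 − 70.8116) / 296000 m = 6.846e-04 mm/s.
R = 6.846e-04 × 3600 = 2.46 mm/hr.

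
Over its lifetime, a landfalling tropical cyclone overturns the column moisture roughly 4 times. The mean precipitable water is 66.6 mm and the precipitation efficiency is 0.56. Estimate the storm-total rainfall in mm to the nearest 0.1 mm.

Each cycle deposits ε × PW = 0.56 × 66.6 = 37.296 mm.
Over 4 cycles: 4 × 37.296 = 149.2 mm.

rainfall ≈ 149.2 mm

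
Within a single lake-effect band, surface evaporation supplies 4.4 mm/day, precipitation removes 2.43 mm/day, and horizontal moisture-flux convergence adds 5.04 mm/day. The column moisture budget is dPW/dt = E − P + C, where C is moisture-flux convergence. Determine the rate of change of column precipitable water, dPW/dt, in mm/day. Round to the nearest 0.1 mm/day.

dPW/dt = E − P + C = 4.4 − 2.43 + (5.04) = 7.0 mm/day.

dPW/dt ≈ 7.0 mm/day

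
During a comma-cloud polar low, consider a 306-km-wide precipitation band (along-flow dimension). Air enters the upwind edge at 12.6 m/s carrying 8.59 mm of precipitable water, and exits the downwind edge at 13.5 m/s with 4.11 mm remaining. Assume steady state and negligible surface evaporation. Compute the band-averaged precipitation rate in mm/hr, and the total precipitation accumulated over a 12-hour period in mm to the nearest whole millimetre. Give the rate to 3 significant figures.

R ≈ 0.621 mm/hr; total ≈ 7 mm

Column moisture flux per unit crosswind length is F = V × PW.
Inflow: F_in = 12.6 × 8.59 = 108.234 mm·m/s
Outflow: F_out = 13.5 × 4.11 = 55.485 mm·m/s
Steady-state rate R = (F_in − F_out)/L = (108.234 − 55.485) / 306000 m = 1.724e-04 mm/s.
R = 1.724e-04 × 3600 = 0.621 mm/hr.
Over 12 h: total = 0.621 × 12 = 7.452 ≈ 7 mm.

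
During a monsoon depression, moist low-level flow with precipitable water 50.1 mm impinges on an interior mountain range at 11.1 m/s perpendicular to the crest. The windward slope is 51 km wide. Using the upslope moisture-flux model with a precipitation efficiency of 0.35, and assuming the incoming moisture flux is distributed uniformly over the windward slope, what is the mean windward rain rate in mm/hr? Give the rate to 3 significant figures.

R ≈ 13.7 mm/hr

Incoming column moisture flux per unit ridge length: F = V × PW = 11.1 × 50.1 = 556.11 mm·m/s.
Spread over the 51 km slope with efficiency ε = 0.35: R = ε·F/W = 0.35 × 556.11 / 51000 m = 3.816e-03 mm/s.
R = 3.816e-03 × 3600 = 13.7 mm/hr.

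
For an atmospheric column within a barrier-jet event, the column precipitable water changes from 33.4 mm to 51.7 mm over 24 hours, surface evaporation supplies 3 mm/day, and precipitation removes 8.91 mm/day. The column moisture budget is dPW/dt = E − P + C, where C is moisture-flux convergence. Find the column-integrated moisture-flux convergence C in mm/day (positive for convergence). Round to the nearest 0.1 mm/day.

C ≈ 24.2 mm/day

dPW/dt = (51.7 − 33.4) mm / (24/24 day) = +18.300 mm/day.
C = dPW/dt − E + P = (+18.300) − 3 + 8.91 = 24.2 mm/day.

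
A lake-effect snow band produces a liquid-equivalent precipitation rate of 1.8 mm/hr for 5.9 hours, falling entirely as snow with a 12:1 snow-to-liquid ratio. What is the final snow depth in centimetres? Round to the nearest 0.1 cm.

Liquid-equivalent depth = 1.8 × 5.9 = 10.62 mm.
Snow depth = 10.62 mm × 12 = 127.44 mm = 12.7 cm.

snow depth ≈ 12.7 cm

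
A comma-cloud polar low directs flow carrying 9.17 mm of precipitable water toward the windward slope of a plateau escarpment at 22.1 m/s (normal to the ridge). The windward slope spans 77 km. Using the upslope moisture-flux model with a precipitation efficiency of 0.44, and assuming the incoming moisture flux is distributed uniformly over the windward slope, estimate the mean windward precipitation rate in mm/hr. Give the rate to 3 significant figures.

Incoming column moisture flux per unit ridge length: F = V × PW = 22.1 × 9.17 = 202.657 mm·m/s.
Spread over the 77 km slope with efficiency ε = 0.44: R = ε·F/W = 0.44 × 202.657 / 77000 m = 1.158e-03 mm/s.
R = 1.158e-03 × 3600 = 4.17 mm/hr.

R ≈ 4.17 mm/hr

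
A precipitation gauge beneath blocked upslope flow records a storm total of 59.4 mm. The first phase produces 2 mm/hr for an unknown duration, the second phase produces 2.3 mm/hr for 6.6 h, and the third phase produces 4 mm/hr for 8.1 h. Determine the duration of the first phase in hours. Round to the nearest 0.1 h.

duration ≈ 5.9 h

Known phases: 2.3 × 6.6 + 4 × 8.1 = 15.18 + 32.4 = 47.58 mm.
Remaining depth = 59.4 − 47.58 = 11.82 mm.
Duration = 11.82 / 2 = 5.9 h.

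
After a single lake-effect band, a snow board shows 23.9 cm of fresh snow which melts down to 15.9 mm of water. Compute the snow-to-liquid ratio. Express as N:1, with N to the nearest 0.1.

ratio ≈ 15.0

Ratio = snow depth / SWE = 239 mm / 15.9 mm = 15.0, i.e. 15.0:1.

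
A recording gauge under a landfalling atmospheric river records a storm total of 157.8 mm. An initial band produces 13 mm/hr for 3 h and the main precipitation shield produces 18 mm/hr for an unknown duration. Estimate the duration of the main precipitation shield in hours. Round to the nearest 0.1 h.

duration ≈ 6.6 h

Known phases: 13 × 3 = 39 mm.
Remaining depth = 157.8 − 39 = 118.8 mm.
Duration = 118.8 / 18 = 6.6 h.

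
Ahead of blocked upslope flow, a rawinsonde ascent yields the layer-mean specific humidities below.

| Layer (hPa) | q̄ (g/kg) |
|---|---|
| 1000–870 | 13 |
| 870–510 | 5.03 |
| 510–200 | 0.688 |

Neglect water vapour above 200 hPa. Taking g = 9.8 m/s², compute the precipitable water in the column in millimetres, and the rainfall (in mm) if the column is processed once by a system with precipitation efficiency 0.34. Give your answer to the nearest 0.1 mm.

Precipitable water is the column-integrated vapour mass per unit area: PW = (1/g) Σ q̄ Δp, with q in kg/kg and Δp in Pa (1 kg/m² of water = 1 mm).
Layer 1000–870 hPa: Δp = 130 hPa = 13000 Pa, q̄ = 0.013 kg/kg → 0.013 × 13000 / 9.8 = 17.24 mm
Layer 870–510 hPa: Δp = 360 hPa = 36000 Pa, q̄ = 0.00503 kg/kg → 0.00503 × 36000 / 9.8 = 18.48 mm
Layer 510–200 hPa: Δp = 310 hPa = 31000 Pa, q̄ = 0.000688 kg/kg → 0.000688 × 31000 / 9.8 = 2.18 mm
PW = 17.24 + 18.48 + 2.18 = 37.90 ≈ 37.9 mm.
Rainfall = ε × PW = 0.34 × 37.9 = 12.9 mm.

PW ≈ 37.9 mm; rainfall ≈ 12.9 mm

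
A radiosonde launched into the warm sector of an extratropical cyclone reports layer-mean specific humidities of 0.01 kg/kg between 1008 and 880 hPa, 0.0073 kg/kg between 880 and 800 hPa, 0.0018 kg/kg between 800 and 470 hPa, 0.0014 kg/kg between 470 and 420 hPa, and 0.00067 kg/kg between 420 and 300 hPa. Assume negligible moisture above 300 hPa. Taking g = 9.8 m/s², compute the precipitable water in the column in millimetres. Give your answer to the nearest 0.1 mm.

Precipitable water is the column-integrated vapour mass per unit area: PW = (1/g) Σ q̄ Δp, with q in kg/kg and Δp in Pa (1 kg/m² of water = 1 mm).
Layer 1008–880 hPa: Δp = 128 hPa = 12800 Pa, q̄ = 0.01 kg/kg → 0.01 × 12800 / 9.8 = 13.06 mm
Layer 880–800 hPa: Δp = 80 hPa = 8000 Pa, q̄ = 0.0073 kg/kg → 0.0073 × 8000 / 9.8 = 5.96 mm
Layer 800–470 hPa: Δp = 330 hPa = 33000 Pa, q̄ = 0.0018 kg/kg → 0.0018 × 33000 / 9.8 = 6.06 mm
Layer 470–420 hPa: Δp = 50 hPa = 5000 Pa, q̄ = 0.0014 kg/kg → 0.0014 × 5000 / 9.8 = 0.71 mm
Layer 420–300 hPa: Δp = 120 hPa = 12000 Pa, q̄ = 0.00067 kg/kg → 0.00067 × 12000 / 9.8 = 0.82 mm
PW = 13.06 + 5.96 + 6.06 + 0.71 + 0.82 = 26.61 ≈ 26.6 mm.

PW ≈ 26.6 mm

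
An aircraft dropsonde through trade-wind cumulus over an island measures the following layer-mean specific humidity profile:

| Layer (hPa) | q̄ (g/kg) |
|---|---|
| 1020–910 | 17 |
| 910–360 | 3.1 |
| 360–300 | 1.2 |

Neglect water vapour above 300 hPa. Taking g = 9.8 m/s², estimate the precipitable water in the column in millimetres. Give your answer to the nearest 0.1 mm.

PW ≈ 37.2 mm

Precipitable water is the column-integrated vapour mass per unit area: PW = (1/g) Σ q̄ Δp, with q in kg/kg and Δp in Pa (1 kg/m² of water = 1 mm).
Layer 1020–910 hPa: Δp = 110 hPa = 11000 Pa, q̄ = 0.017 kg/kg → 0.017 × 11000 / 9.8 = 19.08 mm
Layer 910–360 hPa: Δp = 550 hPa = 55000 Pa, q̄ = 0.0031 kg/kg → 0.0031 × 55000 / 9.8 = 17.40 mm
Layer 360–300 hPa: Δp = 60 hPa = 6000 Pa, q̄ = 0.0012 kg/kg → 0.0012 × 6000 / 9.8 = 0.73 mm
PW = 19.08 + 17.40 + 0.73 = 37.21 ≈ 37.2 mm.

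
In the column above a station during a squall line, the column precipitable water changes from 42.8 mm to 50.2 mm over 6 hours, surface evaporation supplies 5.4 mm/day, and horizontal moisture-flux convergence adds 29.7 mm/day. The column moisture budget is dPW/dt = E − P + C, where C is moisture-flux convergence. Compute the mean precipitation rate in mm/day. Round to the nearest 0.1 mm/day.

dPW/dt = (50.2 − 42.8) mm / (6/24 day) = +29.600 mm/day.
P = E + C − dPW/dt = 5.4 + (29.7) − (+29.600) = 5.5 mm/day.

P ≈ 5.5 mm/day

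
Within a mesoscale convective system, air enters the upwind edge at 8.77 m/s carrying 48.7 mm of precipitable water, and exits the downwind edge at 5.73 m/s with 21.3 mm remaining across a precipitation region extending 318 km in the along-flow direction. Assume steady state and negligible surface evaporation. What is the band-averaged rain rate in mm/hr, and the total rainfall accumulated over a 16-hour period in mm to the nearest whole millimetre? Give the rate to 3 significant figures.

Column moisture flux per unit crosswind length is F = V × PW.
Inflow: F_in = 8.77 × 48.7 = 427.099 mm·m/s
Outflow: F_out = 5.73 × 21.3 = 122.049 mm·m/s
Steady-state rate R = (F_in − F_out)/L = (427.099 − 122.049) / 318000 m = 9.593e-04 mm/s.
R = 9.593e-04 × 3600 = 3.45 mm/hr.
Over 16 h: total = 3.45 × 16 = 55.2 ≈ 55 mm.

R ≈ 3.45 mm/hr; total ≈ 55 mm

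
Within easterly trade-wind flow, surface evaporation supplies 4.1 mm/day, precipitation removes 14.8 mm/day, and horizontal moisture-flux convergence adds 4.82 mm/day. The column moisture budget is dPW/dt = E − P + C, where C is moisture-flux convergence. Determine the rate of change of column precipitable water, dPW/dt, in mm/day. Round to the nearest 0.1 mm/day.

dPW/dt ≈ -5.9 mm/day

dPW/dt = E − P + C = 4.1 − 14.8 + (4.82) = -5.9 mm/day.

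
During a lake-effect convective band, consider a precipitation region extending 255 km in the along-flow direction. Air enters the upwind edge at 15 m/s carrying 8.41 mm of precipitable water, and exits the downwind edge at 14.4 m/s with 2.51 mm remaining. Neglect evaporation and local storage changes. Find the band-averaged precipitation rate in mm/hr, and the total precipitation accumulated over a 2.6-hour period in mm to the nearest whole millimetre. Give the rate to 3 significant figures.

R ≈ 1.27 mm/hr; total ≈ 3 mm

Column moisture flux per unit crosswind length is F = V × PW.
Inflow: F_in = 15 × 8.41 = 126.15 mm·m/s
Outflow: F_out = 14.4 × 2.51 = 36.144 mm·m/s
Steady-state rate R = (F_in − F_out)/L = (126.15 − 36.144) / 255000 m = 3.530e-04 mm/s.
R = 3.530e-04 × 3600 = 1.27 mm/hr.
Over 2.6 h: total = 1.27 × 2.6 = 3.302 ≈ 3 mm.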